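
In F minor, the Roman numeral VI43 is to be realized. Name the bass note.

Ab

VI in F minor has root Db; the chord is Db-F-Ab-C.
The figure 43 means second inversion — the fifth is in the bass.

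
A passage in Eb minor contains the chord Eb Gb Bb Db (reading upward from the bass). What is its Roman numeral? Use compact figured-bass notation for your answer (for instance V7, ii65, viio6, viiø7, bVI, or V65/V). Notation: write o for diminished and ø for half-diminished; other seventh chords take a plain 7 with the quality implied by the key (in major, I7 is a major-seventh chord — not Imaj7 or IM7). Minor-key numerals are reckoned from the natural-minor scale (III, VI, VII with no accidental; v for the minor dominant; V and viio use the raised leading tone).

Stacked in thirds the chord is Eb-Gb-Bb-Db: a minor seventh chord on Eb.
Eb is scale degree 1 in Eb minor, and a minor seventh chord on that degree is written i7.

i7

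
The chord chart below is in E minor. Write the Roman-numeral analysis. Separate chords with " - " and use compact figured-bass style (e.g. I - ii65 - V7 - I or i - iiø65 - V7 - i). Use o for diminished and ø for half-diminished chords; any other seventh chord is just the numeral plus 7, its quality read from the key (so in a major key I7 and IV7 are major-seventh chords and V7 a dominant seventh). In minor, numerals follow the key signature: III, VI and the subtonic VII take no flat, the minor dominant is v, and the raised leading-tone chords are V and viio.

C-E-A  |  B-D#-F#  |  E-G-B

iv6 - V - i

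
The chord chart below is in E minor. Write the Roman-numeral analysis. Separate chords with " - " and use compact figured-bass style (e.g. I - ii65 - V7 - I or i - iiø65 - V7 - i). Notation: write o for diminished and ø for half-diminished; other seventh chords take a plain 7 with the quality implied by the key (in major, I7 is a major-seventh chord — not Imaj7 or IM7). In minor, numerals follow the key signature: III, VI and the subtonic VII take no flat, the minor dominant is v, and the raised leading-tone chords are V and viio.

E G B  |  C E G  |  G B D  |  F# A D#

i - VI - III - viio6

E-G-B has root E, degree 1 in E minor, so i.
C-E-G: major triad on C = scale degree 6 → VI.
G-B-D: major triad on G = scale degree 3 → III.
F#-A-D#: diminished triad on D# = scale degree 7 → viio6.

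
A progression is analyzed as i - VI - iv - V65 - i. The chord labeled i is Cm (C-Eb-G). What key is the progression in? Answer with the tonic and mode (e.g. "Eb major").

C minor

i is given as C-Eb-G — a minor triad with root C.
If C is scale degree 1 and the mode makes that degree carry a minor triad, the tonic is C and the mode is minor.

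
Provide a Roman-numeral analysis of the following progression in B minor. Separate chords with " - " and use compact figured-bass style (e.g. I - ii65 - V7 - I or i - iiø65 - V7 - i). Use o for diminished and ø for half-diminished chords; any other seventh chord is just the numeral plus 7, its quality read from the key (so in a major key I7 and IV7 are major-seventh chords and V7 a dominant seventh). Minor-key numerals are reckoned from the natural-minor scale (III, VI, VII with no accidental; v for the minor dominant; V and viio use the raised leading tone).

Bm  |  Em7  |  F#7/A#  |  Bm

Bm: root B is the tonic; minor triad there is i.
Em7: root E is the subdominant; minor seventh chord there is iv7.
F#7/A#: dominant seventh chord on F# = scale degree 5 → V65.
Bm: root B is the tonic; minor triad there is i.

i - iv7 - V65 - i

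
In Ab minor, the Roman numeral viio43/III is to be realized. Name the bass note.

The applied chord viio43/III is rooted on Bb: Bb-Db-Fb-Abb.
The figure 43 means second inversion — the fifth is in the bass.

Fb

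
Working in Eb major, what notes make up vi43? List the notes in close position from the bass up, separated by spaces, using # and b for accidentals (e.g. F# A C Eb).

In Eb major, the sixth degree is C, and the diatonic chord built there is a minor seventh chord.
That chord is spelled C-Eb-G-Bb.
With the 43 figure the chord is in second inversion; from the bass G upward in close position it reads G-Bb-C-Eb.

G Bb C Eb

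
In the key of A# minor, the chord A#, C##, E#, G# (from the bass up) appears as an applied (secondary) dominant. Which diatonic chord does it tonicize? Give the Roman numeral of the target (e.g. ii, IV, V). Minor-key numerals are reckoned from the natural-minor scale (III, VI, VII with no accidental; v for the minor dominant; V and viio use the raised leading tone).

iv

The chord is a dominant seventh chord on A#.
A dominant resolves down a perfect fifth: A# → D#. In A# minor, D# is scale degree 4, i.e. iv.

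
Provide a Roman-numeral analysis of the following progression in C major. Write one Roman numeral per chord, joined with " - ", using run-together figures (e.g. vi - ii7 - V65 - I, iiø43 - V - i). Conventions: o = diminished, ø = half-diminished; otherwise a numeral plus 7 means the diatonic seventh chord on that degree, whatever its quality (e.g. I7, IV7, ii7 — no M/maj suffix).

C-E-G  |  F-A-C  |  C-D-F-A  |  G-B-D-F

I - IV - ii42 - V7

C-E-G has root C, degree 1 in C major, so I.
F-A-C has root F, degree 4 in C major, so IV.
C-D-F-A has root D, degree 2 in C major, so ii42.
G-B-D-F: dominant seventh chord on G = scale degree 5 → V7.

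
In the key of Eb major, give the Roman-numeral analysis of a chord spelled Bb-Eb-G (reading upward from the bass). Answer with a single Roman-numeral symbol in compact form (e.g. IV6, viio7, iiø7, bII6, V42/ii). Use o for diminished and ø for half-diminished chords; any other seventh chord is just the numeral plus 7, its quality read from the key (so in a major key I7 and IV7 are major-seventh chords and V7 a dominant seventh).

I64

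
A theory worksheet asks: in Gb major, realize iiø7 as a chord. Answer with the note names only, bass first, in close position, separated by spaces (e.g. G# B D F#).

iiø7 is the half-diminished supertonic seventh, borrowed from the parallel minor. In Gb major that root is Ab.
So the chord is Ab-Cb-Ebb-Gb.

Ab Cb Ebb Gb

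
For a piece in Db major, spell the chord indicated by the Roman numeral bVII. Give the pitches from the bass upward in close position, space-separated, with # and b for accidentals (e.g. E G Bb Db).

Cb Eb Gb

bVII is a major triad on the lowered seventh degree (the subtonic), borrowed from the parallel minor. In Db major that root is Cb.
So the chord is Cb-Eb-Gb, a major triad.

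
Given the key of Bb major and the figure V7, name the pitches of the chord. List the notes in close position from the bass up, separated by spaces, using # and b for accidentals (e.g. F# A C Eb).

The numeral's case and figure indicate a dominant seventh chord. In Bb major its root, the fifth degree, is F.
That chord is spelled F-A-C-Eb.

F A C Eb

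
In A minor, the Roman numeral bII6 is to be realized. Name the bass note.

D

bII in A minor has root Bb; the chord is Bb-D-F.
The figure 6 means first inversion — the third is in the bass.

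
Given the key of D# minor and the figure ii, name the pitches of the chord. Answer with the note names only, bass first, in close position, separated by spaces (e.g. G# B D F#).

ii is the minor supertonic, borrowed from the parallel major (the Dorian ii). In D# minor that root is E#.
So the chord is E#-G#-B#, a minor triad.

E# G# B#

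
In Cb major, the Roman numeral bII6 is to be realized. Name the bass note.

Fb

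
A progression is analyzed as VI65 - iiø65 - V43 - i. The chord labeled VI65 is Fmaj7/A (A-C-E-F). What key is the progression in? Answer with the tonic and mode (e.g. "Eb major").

A minor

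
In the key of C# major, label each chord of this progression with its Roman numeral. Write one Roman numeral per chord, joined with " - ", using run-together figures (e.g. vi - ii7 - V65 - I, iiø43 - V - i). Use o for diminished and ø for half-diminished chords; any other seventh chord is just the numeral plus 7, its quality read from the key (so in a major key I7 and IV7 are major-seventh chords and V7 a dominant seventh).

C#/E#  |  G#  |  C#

I6 - V - I

C#/E#: root C# is the tonic; major triad there is I6.
G#: root G# is the dominant; major triad there is V.
C#: major triad on C# = scale degree 1 → I.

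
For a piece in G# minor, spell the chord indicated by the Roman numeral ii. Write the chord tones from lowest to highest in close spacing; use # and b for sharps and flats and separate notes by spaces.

A# C# E#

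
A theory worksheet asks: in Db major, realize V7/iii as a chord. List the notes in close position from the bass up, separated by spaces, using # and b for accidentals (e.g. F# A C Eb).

V7/iii is a secondary dominant — the dominant seventh of iii. iii in Db major is F, so the applied chord's root is C, a perfect fifth above.
Building a dominant seventh chord on C gives C-E-G-Bb.

C E G Bb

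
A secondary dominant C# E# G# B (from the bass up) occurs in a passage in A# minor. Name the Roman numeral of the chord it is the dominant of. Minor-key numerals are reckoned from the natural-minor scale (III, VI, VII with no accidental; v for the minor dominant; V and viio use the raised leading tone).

VI

The chord is a dominant seventh chord on C#.
A dominant resolves down a perfect fifth: C# → F#. In A# minor, F# is scale degree 6, i.e. VI.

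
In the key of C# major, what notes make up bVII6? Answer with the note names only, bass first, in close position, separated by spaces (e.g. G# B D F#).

D# F# B

bVII6 is a major triad on the lowered seventh degree (the subtonic), borrowed from the parallel minor. In C# major that root is B.
So the chord is B-D#-F#.
The figured bass 6 indicates first inversion, placing the third (D#) in the bass: D#-F#-B.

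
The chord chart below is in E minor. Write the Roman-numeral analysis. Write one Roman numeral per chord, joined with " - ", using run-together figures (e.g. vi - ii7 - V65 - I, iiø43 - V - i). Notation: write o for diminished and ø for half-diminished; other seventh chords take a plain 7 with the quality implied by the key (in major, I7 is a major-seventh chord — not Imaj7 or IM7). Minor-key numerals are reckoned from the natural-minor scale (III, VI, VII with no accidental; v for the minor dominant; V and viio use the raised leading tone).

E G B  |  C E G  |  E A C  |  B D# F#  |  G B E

E-G-B has root E, degree 1 in E minor, so i.
C-E-G: root C is the submediant; major triad there is VI.
E-A-C: root A is the subdominant; minor triad there is iv64.
B-D#-F#: major triad on B = scale degree 5 → V.
G-B-E has root E, degree 1 in E minor, so i6.

i - VI - iv64 - V - i6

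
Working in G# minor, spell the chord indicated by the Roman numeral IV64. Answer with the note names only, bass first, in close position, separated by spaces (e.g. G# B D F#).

IV64 is the major subdominant, borrowed from the parallel major. In G# minor that root is C#.
So the chord is C#-E#-G#.
The figured bass 64 indicates second inversion, placing the fifth (G#) in the bass: G#-C#-E#.

G# C# E#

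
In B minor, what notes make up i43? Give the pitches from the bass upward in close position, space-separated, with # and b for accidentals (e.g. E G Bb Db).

F# A B D

In B minor, the first degree is B, and the diatonic chord built there is a minor seventh chord.
Stacking thirds from B gives B-D-F#-A.
With the 43 figure the chord is in second inversion; from the bass F# upward in close position it reads F#-A-B-D.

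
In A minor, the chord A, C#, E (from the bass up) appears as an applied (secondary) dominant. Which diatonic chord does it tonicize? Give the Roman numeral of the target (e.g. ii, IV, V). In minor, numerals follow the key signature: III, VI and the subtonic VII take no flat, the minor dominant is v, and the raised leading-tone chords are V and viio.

iv

The chord is a major triad on A.
A dominant resolves down a perfect fifth: A → D. In A minor, D is scale degree 4, i.e. iv.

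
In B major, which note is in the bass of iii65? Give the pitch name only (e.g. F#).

iii in B major has root D#; the chord is D#-F#-A#-C#.
The figure 65 means first inversion — the third is in the bass.

F#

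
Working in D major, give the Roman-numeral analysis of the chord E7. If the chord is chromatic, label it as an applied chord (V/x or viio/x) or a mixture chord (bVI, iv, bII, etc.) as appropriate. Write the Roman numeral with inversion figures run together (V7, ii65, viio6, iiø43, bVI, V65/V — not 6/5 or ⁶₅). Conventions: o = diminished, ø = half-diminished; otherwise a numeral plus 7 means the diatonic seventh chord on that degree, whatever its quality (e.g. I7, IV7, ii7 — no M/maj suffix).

V7/V

Stacked in thirds the chord is E-G#-B-D: a dominant seventh chord on E.
E is not a diatonic chord root with this quality in D major, but it lies a perfect fifth above A (V), so the chord functions as an applied dominant of V.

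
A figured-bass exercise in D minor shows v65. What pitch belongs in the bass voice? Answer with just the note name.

v in D minor has root A; the chord is A-C-E-G.
The figure 65 means first inversion — the third is in the bass.

C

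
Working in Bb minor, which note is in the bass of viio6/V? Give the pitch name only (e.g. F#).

G

The applied chord viio6/V is rooted on E: E-G-Bb.
The figure 6 means first inversion — the third is in the bass.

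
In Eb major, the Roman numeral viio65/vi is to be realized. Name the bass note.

The applied chord viio65/vi is rooted on B: B-D-F-Ab.
The figure 65 means first inversion — the third is in the bass.

D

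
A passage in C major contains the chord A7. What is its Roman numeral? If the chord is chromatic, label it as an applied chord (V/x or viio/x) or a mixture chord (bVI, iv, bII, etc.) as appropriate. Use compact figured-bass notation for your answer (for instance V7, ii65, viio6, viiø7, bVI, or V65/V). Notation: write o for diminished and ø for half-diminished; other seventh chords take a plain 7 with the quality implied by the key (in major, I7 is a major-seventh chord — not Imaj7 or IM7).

The pitches A-C#-E-G form a dominant seventh chord rooted on A.
A is not a diatonic chord root with this quality in C major, but it lies a perfect fifth above D (ii), so the chord functions as an applied dominant of ii.

V7/ii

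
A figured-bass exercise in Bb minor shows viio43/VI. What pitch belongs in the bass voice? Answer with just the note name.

The applied chord viio43/VI is rooted on F: F-Ab-Cb-Ebb.
The figure 43 means second inversion — the fifth is in the bass.

Cb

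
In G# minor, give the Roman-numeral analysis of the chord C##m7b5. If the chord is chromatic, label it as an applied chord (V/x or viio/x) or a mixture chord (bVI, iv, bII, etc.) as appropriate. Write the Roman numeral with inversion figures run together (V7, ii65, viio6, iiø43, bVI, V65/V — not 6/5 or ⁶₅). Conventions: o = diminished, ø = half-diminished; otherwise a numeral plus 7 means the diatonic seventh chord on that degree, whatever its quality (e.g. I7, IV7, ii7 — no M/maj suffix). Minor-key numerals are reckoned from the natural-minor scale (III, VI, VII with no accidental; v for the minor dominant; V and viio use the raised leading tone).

viiø7/V

Stacked in thirds the chord is C##-E#-G#-B#: a half-diminished seventh chord on C##.
C## sits a half step below D# (V in G# minor); a diminished chord there is the applied leading-tone chord of V.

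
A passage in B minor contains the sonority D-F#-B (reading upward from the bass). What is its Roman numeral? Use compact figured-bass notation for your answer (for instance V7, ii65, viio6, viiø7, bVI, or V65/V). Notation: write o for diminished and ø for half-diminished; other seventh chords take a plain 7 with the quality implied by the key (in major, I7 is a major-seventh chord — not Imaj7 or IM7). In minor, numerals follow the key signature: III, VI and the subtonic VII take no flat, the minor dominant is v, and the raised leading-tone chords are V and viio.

The pitches B-D-F# form a minor triad rooted on B.
B is scale degree 1 in B minor, and a minor triad on that degree is written i.
With D in the bass the chord is in first inversion, so the figured bass is 6.

i6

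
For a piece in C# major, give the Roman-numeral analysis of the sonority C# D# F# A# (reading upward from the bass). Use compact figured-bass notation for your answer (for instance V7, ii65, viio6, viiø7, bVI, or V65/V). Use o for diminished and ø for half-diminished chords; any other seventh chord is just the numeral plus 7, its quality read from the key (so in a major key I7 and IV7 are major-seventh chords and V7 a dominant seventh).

ii42

Stacked in thirds the chord is D#-F#-A#-C#: a minor seventh chord on D#.
In C# major, D# is the supertonic; the diatonic minor seventh chord there is ii7.
With C# in the bass the chord is in third inversion, so the figured bass is 42.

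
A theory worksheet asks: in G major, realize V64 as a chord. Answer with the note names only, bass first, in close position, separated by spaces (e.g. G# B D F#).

A D F#

In G major, the fifth degree is D, and the diatonic chord built there is a major triad.
Stacking thirds from D gives D-F#-A.
The figured bass 64 indicates second inversion, placing the fifth (A) in the bass: A-D-F#.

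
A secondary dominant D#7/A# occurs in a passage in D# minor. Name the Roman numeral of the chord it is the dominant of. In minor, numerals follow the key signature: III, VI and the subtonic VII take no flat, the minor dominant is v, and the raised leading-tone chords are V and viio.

iv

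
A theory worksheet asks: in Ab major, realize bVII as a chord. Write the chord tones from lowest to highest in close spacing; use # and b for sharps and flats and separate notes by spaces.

Gb Bb Db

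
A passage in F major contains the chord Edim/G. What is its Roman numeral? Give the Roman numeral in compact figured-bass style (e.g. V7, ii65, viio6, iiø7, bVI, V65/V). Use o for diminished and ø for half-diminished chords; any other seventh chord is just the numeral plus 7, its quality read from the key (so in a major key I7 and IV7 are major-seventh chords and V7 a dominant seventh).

Stacked in thirds the chord is E-G-Bb: a diminished triad on E.
In F major, E is the leading tone; the diatonic diminished triad there is viio.
With G in the bass the chord is in first inversion, so the figured bass is 6.

viio6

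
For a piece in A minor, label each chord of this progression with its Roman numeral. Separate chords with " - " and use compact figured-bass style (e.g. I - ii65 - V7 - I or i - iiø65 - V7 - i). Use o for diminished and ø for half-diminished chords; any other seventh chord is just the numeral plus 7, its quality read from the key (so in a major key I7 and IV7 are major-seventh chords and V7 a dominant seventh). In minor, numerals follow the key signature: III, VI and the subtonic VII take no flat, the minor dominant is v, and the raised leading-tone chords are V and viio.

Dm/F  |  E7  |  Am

iv6 - V7 - i

Dm/F has root D, degree 4 in A minor, so iv6.
E7: dominant seventh chord on E = scale degree 5 → V7.
Am: minor triad on A = scale degree 1 → i.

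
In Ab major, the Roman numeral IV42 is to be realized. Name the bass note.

C

IV in Ab major has root Db; the chord is Db-F-Ab-C.
The figure 42 means third inversion — the seventh is in the bass.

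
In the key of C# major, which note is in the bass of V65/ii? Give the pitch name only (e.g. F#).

C##

The applied chord V65/ii is rooted on A#: A#-C##-E#-G#.
The figure 65 means first inversion — the third is in the bass.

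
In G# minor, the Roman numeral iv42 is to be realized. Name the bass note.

B

iv in G# minor has root C#; the chord is C#-E-G#-B.
The figure 42 means third inversion — the seventh is in the bass.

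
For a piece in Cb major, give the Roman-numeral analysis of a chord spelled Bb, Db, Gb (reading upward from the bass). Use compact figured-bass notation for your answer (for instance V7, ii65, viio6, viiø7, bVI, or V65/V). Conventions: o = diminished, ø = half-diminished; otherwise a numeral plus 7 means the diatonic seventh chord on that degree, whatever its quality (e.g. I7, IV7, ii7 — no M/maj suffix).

The pitches Gb-Bb-Db form a major triad rooted on Gb.
Gb is scale degree 5 in Cb major, and a major triad on that degree is written V.
With Bb in the bass the chord is in first inversion, so the figured bass is 6.

V6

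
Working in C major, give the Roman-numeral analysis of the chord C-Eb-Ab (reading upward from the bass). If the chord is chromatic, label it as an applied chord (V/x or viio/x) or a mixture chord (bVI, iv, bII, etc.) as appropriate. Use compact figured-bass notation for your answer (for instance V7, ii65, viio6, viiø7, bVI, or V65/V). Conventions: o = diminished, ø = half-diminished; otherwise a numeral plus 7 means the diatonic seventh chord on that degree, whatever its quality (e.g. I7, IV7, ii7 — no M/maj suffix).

Stacked in thirds the chord is Ab-C-Eb: a major triad on Ab.
Ab is the lowered sixth degree of C major (diatonic 6 would be A). This is a major triad on the lowered sixth degree, borrowed from the parallel minor.
With C in the bass the chord is in first inversion, so the figured bass is 6.

bVI6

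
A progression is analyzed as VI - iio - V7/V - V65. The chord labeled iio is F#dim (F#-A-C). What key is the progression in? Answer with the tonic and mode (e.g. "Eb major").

E minor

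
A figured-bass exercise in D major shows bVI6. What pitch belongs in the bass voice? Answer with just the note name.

D

bVI in D major has root Bb; the chord is Bb-D-F.
The figure 6 means first inversion — the third is in the bass.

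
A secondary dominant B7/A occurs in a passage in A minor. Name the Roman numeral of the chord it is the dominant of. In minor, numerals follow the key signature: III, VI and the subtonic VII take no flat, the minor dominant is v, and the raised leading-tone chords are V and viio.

V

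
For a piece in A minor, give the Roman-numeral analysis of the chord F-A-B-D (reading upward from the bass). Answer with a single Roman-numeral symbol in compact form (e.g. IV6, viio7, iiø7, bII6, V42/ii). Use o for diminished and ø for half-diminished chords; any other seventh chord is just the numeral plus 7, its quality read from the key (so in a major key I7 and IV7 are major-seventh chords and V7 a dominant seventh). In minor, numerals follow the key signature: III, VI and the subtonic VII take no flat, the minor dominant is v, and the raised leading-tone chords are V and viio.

The pitches B-D-F-A form a half-diminished seventh chord rooted on B.
In A minor, B is the supertonic; the diatonic half-diminished seventh chord there is iiø7.
With F in the bass the chord is in second inversion, so the figured bass is 43.

iiø43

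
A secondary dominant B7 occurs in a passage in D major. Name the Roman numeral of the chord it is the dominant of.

ii

The chord is a dominant seventh chord on B.
A dominant resolves down a perfect fifth: B → E. In D major, E is scale degree 2, i.e. ii.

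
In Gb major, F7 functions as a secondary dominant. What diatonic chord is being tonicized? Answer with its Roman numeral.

iii

The chord is a dominant seventh chord on F.
A dominant resolves down a perfect fifth: F → Bb. In Gb major, Bb is scale degree 3, i.e. iii.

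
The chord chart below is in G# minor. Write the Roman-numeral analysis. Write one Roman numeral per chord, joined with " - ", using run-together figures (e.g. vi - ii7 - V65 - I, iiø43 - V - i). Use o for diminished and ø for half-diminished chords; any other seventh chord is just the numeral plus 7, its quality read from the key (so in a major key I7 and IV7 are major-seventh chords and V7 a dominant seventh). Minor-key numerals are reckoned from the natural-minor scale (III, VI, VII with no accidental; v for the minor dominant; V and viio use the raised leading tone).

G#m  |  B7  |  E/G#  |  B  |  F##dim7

i - V7/VI - VI6 - III - viio7

G#m has root G#, degree 1 in G# minor, so i.
B7: a dominant seventh chord on B, the applied dominant of VI → V7/VI.
E/G#: root E is the submediant; major triad there is VI6.
B has root B, degree 3 in G# minor, so III.
F##dim7: fully diminished seventh chord on F## = scale degree 7 → viio7.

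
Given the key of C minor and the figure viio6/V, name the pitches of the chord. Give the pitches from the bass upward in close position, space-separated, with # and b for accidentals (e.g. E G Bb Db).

A C F#

viio6/V is a secondary leading-tone chord. The target V is G in C minor; the applied chord is rooted a semitone below, on F#.
Building a diminished triad on F# gives F#-A-C.
With the 6 figure the chord is in first inversion; from the bass A upward in close position it reads A-C-F#.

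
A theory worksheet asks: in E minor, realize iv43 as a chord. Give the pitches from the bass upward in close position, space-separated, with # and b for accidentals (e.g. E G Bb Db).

E G A C

In E minor, the subdominant is A, and the diatonic chord built there is a minor seventh chord.
That chord is spelled A-C-E-G.
The figured bass 43 indicates second inversion, placing the fifth (E) in the bass: E-G-A-C.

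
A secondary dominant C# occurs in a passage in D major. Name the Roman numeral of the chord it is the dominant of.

iii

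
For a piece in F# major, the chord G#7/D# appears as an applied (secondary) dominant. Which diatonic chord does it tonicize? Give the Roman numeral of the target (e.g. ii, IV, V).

V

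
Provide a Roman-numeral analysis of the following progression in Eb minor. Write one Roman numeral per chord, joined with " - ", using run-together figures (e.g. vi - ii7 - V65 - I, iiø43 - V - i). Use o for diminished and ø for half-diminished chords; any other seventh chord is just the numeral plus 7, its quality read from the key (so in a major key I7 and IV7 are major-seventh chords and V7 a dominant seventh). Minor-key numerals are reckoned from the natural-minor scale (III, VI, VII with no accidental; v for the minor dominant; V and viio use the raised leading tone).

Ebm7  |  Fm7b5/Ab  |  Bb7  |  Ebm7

Ebm7: minor seventh chord on Eb = scale degree 1 → i7.
Fm7b5/Ab: half-diminished seventh chord on F = scale degree 2 → iiø65.
Bb7: dominant seventh chord on Bb = scale degree 5 → V7.
Ebm7 has root Eb, degree 1 in Eb minor, so i7.

i7 - iiø65 - V7 - i7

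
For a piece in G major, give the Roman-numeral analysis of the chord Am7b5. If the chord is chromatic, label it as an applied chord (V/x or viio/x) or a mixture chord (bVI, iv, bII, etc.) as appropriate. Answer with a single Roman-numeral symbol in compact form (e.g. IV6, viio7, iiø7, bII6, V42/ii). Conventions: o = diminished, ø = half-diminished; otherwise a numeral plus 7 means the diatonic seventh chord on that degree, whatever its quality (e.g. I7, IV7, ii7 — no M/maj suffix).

The pitches A-C-Eb-G form a half-diminished seventh chord rooted on A.
A is the second degree of G major. This is the half-diminished supertonic seventh, borrowed from the parallel minor.

iiø7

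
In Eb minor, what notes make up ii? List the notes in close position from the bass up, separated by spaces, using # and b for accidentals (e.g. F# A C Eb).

F Ab C

ii is the minor supertonic, borrowed from the parallel major (the Dorian ii). In Eb minor that root is F.
So the chord is F-Ab-C, a minor triad.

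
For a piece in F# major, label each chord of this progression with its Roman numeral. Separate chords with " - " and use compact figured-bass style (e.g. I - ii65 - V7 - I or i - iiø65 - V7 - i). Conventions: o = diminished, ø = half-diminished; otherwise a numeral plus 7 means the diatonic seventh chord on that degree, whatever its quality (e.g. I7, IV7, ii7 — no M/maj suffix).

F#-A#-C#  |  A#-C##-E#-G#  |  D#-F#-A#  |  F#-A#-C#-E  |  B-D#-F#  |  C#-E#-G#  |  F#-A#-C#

I - V7/vi - vi - V7/IV - IV - V - I

F#-A#-C#: major triad on F# = scale degree 1 → I.
A#-C##-E#-G#: a dominant seventh chord on A#, the applied dominant of vi → V7/vi.
D#-F#-A#: minor triad on D# = scale degree 6 → vi.
F#-A#-C#-E is the secondary dominant of IV (dominant seventh chord on F#): V7/IV.
B-D#-F#: root B is the subdominant; major triad there is IV.
C#-E#-G#: root C# is the dominant; major triad there is V.
F#-A#-C#: major triad on F# = scale degree 1 → I.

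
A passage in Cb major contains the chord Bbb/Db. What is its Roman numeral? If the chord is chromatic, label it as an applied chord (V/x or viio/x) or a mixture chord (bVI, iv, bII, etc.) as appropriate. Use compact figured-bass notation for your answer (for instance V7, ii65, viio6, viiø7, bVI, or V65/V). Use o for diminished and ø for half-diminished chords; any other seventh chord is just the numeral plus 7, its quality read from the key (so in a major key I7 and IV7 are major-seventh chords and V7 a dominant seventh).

Stacked in thirds the chord is Bbb-Db-Fb: a major triad on Bbb.
Bbb is the lowered seventh degree of Cb major (diatonic 7 would be Bb). This is a major triad on the lowered seventh degree (the subtonic), borrowed from the parallel minor.
With Db in the bass the chord is in first inversion, so the figured bass is 6.

bVII6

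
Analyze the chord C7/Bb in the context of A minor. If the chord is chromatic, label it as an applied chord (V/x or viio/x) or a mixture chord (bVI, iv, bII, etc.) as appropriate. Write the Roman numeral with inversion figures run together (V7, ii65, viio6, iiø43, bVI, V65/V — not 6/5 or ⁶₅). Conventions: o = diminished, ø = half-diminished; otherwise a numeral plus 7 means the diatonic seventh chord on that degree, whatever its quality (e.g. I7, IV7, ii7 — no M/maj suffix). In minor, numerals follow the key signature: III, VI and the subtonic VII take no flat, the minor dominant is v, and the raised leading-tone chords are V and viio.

Stacked in thirds the chord is C-E-G-Bb: a dominant seventh chord on C.
C is not a diatonic chord root with this quality in A minor, but it lies a perfect fifth above F (VI), so the chord functions as an applied dominant of VI.
With Bb in the bass the chord is in third inversion, so the figured bass is 42.

V42/VI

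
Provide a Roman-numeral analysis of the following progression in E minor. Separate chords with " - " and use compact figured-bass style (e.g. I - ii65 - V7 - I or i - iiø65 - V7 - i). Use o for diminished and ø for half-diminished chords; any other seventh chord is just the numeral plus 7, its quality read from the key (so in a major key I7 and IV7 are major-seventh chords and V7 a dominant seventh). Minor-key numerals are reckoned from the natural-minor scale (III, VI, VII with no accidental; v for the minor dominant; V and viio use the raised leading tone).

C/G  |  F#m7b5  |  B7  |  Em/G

C/G: major triad on C = scale degree 6 → VI64.
F#m7b5 has root F#, degree 2 in E minor, so iiø7.
B7: root B is the dominant; dominant seventh chord there is V7.
Em/G: minor triad on E = scale degree 1 → i6.

VI64 - iiø7 - V7 - i6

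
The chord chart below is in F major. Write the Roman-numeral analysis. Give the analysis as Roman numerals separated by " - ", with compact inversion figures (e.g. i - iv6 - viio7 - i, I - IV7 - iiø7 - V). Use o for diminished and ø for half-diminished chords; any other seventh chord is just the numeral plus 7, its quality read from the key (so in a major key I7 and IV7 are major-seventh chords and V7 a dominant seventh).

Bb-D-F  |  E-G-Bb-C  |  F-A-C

IV - V65 - I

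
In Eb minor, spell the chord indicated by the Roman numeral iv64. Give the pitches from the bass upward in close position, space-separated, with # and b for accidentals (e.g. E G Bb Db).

Eb Ab Cb

In Eb minor, the subdominant is Ab, and the diatonic chord built there is a minor triad.
That chord is spelled Ab-Cb-Eb.
With the 64 figure the chord is in second inversion; from the bass Eb upward in close position it reads Eb-Ab-Cb.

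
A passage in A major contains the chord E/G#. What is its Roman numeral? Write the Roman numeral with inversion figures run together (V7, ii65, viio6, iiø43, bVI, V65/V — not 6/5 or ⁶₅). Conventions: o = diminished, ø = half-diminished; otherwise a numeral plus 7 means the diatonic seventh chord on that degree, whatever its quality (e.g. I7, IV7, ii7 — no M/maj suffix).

V6

The pitches E-G#-B form a major triad rooted on E.
E is scale degree 5 in A major, and a major triad on that degree is written V.
With G# in the bass the chord is in first inversion, so the figured bass is 6.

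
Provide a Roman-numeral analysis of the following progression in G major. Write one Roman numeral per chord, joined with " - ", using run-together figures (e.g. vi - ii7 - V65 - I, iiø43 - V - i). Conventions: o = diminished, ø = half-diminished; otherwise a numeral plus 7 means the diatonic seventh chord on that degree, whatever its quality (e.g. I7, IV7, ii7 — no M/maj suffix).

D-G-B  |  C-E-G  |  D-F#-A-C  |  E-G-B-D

D-G-B has root G, degree 1 in G major, so I64.
C-E-G: root C is the subdominant; major triad there is IV.
D-F#-A-C: root D is the dominant; dominant seventh chord there is V7.
E-G-B-D has root E, degree 6 in G major, so vi7.

I64 - IV - V7 - vi7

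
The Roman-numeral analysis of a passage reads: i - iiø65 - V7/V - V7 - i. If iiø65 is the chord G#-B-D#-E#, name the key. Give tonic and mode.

D# minor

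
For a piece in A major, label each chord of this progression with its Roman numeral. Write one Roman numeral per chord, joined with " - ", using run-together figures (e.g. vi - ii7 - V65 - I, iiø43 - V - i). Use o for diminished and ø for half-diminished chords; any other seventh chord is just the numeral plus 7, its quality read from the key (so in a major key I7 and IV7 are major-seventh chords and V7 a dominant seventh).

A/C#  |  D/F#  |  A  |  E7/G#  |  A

I6 - IV6 - I - V65 - I

A/C#: major triad on A = scale degree 1 → I6.
D/F#: root D is the subdominant; major triad there is IV6.
A: major triad on A = scale degree 1 → I.
E7/G#: root E is the dominant; dominant seventh chord there is V65.
A: root A is the tonic; major triad there is I.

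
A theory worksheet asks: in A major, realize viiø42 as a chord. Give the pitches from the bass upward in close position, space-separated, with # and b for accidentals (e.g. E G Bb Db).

In A major, the seventh degree is G#, and the diatonic chord built there is a half-diminished seventh chord.
That chord is spelled G#-B-D-F#.
With the 42 figure the chord is in third inversion; from the bass F# upward in close position it reads F#-G#-B-D.

F# G# B D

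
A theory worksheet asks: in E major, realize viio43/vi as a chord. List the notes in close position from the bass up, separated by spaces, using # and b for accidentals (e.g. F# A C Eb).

The slash marks an applied leading-tone chord: viio of vi. In E major, vi is C#, so the leading tone to it is B#, a half step below.
Building a fully diminished seventh chord on B# gives B#-D#-F#-A.
The figured bass 43 indicates second inversion, placing the fifth (F#) in the bass: F#-A-B#-D#.

F# A B# D#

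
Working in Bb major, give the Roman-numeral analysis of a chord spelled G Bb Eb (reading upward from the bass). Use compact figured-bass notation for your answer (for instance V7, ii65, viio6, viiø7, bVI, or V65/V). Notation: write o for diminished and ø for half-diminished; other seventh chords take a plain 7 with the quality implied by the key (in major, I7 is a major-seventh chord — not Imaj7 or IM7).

IV6

The pitches Eb-G-Bb form a major triad rooted on Eb.
In Bb major, Eb is the subdominant; the diatonic major triad there is IV.
With G in the bass the chord is in first inversion, so the figured bass is 6.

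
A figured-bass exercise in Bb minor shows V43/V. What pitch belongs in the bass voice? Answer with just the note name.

G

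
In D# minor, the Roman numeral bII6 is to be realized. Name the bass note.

G#

bII in D# minor has root E; the chord is E-G#-B.
The figure 6 means first inversion — the third is in the bass.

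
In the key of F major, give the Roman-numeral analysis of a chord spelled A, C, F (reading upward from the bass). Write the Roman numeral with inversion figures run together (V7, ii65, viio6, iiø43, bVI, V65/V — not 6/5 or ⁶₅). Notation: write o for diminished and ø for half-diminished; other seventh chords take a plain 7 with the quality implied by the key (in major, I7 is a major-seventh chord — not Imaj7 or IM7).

I6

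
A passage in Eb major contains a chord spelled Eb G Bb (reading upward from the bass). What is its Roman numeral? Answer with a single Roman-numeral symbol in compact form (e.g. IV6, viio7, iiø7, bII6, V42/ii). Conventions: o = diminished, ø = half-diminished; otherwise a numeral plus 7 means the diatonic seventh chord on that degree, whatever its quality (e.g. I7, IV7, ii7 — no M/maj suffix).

Stacked in thirds the chord is Eb-G-Bb: a major triad on Eb.
Eb is scale degree 1 in Eb major, and a major triad on that degree is written I.

I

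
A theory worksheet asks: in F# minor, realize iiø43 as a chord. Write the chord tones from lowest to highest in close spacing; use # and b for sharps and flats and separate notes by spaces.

In F# minor, scale degree 2 is G#, and the diatonic chord built there is a half-diminished seventh chord.
Stacking thirds from G# gives G#-B-D-F#.
The figured bass 43 indicates second inversion, placing the fifth (D) in the bass: D-F#-G#-B.

D F# G# B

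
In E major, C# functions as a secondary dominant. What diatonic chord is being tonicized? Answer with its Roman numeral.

ii

The chord is a major triad on C#.
A dominant resolves down a perfect fifth: C# → F#. In E major, F# is scale degree 2, i.e. ii.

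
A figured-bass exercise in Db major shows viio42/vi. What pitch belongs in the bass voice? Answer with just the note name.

Gb

The applied chord viio42/vi is rooted on A: A-C-Eb-Gb.
The figure 42 means third inversion — the seventh is in the bass.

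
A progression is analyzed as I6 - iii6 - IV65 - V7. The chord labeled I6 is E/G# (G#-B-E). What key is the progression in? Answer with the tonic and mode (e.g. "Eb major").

E major

The chord E/G# is a major triad rooted on E; its label is I6.
If E is scale degree 1 and the mode makes that degree carry a major triad, the tonic is E and the mode is major.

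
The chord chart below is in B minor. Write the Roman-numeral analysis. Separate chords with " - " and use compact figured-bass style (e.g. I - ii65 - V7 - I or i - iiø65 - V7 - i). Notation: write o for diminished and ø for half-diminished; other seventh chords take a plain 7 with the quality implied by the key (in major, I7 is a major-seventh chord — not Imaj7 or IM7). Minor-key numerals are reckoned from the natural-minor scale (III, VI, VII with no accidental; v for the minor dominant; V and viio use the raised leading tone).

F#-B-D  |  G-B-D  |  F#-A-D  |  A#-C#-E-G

i64 - VI - III6 - viio7

F#-B-D: minor triad on B = scale degree 1 → i64.
G-B-D: root G is the submediant; major triad there is VI.
F#-A-D: root D is the mediant; major triad there is III6.
A#-C#-E-G: fully diminished seventh chord on A# = scale degree 7 → viio7.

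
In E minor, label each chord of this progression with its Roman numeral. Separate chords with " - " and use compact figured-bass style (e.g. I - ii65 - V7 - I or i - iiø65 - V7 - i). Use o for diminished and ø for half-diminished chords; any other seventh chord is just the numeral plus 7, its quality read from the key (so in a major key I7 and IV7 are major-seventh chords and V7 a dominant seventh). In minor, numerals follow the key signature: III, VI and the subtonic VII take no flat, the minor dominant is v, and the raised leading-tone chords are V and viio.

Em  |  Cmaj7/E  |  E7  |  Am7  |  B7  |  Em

i - VI65 - V7/iv - iv7 - V7 - i

Em has root E, degree 1 in E minor, so i.
Cmaj7/E: major seventh chord on C = scale degree 6 → VI65.
E7 is the secondary dominant of iv (dominant seventh chord on E): V7/iv.
Am7: root A is the subdominant; minor seventh chord there is iv7.
B7: dominant seventh chord on B = scale degree 5 → V7.
Em has root E, degree 1 in E minor, so i.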